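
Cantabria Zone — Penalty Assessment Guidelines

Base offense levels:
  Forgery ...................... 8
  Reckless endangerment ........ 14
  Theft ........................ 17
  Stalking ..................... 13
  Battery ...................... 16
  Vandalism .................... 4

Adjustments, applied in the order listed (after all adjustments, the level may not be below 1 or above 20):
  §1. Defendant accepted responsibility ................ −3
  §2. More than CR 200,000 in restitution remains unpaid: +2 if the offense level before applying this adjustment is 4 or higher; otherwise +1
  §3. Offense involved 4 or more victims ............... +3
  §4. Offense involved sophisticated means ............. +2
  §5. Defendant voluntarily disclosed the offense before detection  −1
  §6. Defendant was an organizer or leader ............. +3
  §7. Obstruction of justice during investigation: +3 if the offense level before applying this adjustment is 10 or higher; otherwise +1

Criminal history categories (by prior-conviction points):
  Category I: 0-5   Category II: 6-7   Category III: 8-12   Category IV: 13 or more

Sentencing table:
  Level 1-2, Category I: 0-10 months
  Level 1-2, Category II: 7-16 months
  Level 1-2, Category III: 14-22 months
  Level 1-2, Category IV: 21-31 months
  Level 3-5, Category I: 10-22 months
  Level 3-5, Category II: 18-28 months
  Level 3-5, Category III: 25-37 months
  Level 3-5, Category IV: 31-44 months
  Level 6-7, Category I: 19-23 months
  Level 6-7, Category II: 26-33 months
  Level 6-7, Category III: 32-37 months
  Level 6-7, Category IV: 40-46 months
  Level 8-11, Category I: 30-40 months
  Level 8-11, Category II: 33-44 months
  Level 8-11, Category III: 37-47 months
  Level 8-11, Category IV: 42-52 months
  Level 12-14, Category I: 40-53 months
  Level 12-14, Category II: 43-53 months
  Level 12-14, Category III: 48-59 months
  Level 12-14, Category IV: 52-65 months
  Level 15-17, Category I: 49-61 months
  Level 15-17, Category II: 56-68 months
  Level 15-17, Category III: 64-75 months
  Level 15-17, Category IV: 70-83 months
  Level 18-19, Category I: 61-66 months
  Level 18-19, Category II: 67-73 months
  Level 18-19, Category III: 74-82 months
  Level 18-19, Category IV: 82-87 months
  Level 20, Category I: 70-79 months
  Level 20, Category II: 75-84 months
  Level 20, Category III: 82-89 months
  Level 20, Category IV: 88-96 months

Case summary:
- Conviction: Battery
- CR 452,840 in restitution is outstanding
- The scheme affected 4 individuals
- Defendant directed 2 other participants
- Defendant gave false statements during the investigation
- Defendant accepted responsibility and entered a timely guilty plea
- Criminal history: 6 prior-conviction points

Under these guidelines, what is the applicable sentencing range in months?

Base offense level for battery: 16.
§1 applies: 16 − 3 = 13.
§2 applies (level before this adjustment is 13 ≥ 4, so +2): 13 + 2 = 15.
§3 applies: 15 + 3 = 18.
§6 applies: 18 + 3 = 21.
§7 applies (level before this adjustment is 21 ≥ 10, so +3): 21 + 3 = 24.
Level 24 exceeds the maximum of 20; capped at 20.
Final offense level: 20.
Criminal history: 6 prior points → Category II (6-7).
Level 20 falls in the 20 band.
Grid: Level 20 × Category II = 75-84 months.

75-84 months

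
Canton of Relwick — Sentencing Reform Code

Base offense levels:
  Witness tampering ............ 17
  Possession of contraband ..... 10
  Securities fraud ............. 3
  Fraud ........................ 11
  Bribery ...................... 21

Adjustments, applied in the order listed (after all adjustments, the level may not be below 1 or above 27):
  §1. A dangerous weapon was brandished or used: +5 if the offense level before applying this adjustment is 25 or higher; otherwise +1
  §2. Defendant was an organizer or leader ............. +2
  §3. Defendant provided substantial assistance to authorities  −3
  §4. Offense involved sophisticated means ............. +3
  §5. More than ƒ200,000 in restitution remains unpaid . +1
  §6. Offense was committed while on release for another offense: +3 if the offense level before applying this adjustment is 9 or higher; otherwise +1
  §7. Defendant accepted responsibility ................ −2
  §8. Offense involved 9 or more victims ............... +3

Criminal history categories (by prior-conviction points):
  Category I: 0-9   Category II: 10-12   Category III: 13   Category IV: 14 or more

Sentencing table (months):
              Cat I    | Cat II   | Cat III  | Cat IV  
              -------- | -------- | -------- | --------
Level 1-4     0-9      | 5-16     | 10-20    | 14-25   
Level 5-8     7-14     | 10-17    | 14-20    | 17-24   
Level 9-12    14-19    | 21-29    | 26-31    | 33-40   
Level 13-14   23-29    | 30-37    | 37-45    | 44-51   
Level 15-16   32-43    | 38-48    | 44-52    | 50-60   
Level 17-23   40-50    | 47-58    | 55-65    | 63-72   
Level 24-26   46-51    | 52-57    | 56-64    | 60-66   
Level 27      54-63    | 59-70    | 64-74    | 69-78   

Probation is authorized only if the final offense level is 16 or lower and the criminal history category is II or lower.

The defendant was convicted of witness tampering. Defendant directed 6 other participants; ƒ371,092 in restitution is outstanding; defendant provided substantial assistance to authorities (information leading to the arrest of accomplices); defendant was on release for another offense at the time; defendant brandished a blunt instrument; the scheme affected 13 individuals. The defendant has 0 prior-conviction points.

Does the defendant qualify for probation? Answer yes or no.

No

Base offense level for witness tampering: 17.
§1 applies (level before this adjustment is 17 < 25, so +1): 17 + 1 = 18.
§2 applies: 18 + 2 = 20.
§3 applies: 20 − 3 = 17.
§4 does not apply.
§5 applies: 17 + 1 = 18.
§6 applies (level before this adjustment is 18 ≥ 9, so +3): 18 + 3 = 21.
§7 does not apply.
§8 applies: 21 + 3 = 24.
Final offense level: 24.
Criminal history: 0 prior points → Category I (0-9).
Level 24 falls in the 24-26 band.
Grid: Level 24-26 × Category I = 46-51 months.
Probation check: level 24 > 16 and category I ≤ II → not eligible.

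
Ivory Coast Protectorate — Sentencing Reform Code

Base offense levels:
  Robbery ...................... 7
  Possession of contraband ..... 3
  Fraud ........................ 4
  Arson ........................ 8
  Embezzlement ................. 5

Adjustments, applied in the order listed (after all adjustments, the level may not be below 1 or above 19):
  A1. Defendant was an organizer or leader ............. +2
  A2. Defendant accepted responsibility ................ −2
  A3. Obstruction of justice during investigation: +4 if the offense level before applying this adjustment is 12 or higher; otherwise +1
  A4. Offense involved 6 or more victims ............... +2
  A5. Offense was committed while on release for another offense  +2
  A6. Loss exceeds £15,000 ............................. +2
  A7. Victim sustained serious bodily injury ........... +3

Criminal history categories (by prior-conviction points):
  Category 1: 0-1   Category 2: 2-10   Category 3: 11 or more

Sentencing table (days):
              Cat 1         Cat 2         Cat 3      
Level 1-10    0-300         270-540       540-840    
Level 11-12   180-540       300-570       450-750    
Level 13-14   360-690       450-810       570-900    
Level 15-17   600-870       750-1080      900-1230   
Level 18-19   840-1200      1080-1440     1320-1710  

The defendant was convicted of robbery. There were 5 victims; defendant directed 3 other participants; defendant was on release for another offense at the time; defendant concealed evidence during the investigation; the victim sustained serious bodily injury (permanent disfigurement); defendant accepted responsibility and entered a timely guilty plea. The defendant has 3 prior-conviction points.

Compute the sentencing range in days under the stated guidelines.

Base offense level for robbery: 7.
A1 applies: 7 + 2 = 9.
A2 applies: 9 − 2 = 7.
A3 applies (level before this adjustment is 7 < 12, so +1): 7 + 1 = 8.
A4 does not apply.
A5 applies: 8 + 2 = 10.
A7 applies: 10 + 3 = 13.
Final offense level: 13.
Criminal history: 3 prior points → Category 2 (2-10).
Level 13 falls in the 13-14 band.
Grid: Level 13-14 × Category 2 = 450-810 days.

450-810 days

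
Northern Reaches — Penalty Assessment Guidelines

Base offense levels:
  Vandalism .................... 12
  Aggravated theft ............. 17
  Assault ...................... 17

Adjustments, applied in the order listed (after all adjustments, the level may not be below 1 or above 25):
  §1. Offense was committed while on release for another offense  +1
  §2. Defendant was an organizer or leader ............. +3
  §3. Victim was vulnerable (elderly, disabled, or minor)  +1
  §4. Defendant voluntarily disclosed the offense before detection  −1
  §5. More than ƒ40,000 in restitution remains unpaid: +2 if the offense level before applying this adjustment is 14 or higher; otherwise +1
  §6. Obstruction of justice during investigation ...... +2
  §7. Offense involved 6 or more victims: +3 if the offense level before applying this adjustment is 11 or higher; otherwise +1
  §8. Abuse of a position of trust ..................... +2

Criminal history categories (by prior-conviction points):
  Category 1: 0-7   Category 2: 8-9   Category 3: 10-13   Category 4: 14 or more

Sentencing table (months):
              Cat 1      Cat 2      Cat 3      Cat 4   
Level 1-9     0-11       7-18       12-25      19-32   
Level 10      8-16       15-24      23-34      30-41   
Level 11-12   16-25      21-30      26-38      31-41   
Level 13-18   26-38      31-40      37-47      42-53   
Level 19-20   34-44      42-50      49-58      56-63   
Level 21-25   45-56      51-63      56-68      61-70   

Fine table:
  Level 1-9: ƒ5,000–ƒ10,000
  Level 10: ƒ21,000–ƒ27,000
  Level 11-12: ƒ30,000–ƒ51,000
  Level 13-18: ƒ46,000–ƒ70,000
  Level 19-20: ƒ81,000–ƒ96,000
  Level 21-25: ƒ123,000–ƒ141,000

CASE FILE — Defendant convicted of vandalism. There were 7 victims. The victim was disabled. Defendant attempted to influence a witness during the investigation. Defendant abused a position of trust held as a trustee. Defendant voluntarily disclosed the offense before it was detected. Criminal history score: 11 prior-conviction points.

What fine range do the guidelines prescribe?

Base offense level for vandalism: 12.
§3 applies: 12 + 1 = 13.
§4 applies: 13 − 1 = 12.
§5 does not apply.
§6 applies: 12 + 2 = 14.
§7 applies (level before this adjustment is 14 ≥ 11, so +3): 14 + 3 = 17.
§8 applies: 17 + 2 = 19.
Final offense level: 19.
Level 19 falls in the 19-20 band.
Fine table: Level 19-20 → ƒ81,000–ƒ96,000.

ƒ81,000–ƒ96,000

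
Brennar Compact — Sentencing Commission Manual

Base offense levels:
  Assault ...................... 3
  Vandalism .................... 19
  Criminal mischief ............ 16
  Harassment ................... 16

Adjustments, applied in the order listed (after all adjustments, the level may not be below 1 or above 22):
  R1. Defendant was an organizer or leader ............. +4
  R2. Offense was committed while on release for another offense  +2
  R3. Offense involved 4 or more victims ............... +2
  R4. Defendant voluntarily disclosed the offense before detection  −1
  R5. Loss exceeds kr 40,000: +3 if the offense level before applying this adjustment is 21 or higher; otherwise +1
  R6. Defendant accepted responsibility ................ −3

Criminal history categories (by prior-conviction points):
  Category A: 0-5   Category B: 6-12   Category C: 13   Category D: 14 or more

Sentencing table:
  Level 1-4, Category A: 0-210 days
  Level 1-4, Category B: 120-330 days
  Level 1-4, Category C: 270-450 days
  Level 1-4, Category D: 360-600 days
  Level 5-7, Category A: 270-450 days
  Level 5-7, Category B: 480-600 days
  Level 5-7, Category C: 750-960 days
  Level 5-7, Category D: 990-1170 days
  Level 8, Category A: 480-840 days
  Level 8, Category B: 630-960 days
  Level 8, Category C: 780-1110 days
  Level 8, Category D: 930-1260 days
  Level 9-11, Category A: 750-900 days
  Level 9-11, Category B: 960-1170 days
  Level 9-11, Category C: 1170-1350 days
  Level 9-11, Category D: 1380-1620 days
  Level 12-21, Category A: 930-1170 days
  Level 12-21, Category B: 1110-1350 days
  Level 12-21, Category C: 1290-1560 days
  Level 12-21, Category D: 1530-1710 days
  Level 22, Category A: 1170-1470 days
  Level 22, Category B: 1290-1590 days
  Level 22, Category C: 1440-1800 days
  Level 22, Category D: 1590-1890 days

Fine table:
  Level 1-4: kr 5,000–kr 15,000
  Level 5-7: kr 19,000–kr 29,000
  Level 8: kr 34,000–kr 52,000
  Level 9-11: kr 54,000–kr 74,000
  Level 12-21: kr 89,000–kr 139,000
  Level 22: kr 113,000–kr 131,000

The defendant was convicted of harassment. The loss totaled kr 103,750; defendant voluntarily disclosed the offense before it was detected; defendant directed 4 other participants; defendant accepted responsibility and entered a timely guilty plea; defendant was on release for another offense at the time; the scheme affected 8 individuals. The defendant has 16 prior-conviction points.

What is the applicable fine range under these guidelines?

Base offense level for harassment: 16.
R1 applies: 16 + 4 = 20.
R2 applies: 20 + 2 = 22.
R3 applies: 22 + 2 = 24.
R4 applies: 24 − 1 = 23.
R5 applies (level before this adjustment is 23 ≥ 21, so +3): 23 + 3 = 26.
R6 applies: 26 − 3 = 23.
Level 23 exceeds the maximum of 22; capped at 22.
Final offense level: 22.
Level 22 falls in the 22 band.
Fine table: Level 22 → kr 113,000–kr 131,000.

kr 113,000–kr 131,000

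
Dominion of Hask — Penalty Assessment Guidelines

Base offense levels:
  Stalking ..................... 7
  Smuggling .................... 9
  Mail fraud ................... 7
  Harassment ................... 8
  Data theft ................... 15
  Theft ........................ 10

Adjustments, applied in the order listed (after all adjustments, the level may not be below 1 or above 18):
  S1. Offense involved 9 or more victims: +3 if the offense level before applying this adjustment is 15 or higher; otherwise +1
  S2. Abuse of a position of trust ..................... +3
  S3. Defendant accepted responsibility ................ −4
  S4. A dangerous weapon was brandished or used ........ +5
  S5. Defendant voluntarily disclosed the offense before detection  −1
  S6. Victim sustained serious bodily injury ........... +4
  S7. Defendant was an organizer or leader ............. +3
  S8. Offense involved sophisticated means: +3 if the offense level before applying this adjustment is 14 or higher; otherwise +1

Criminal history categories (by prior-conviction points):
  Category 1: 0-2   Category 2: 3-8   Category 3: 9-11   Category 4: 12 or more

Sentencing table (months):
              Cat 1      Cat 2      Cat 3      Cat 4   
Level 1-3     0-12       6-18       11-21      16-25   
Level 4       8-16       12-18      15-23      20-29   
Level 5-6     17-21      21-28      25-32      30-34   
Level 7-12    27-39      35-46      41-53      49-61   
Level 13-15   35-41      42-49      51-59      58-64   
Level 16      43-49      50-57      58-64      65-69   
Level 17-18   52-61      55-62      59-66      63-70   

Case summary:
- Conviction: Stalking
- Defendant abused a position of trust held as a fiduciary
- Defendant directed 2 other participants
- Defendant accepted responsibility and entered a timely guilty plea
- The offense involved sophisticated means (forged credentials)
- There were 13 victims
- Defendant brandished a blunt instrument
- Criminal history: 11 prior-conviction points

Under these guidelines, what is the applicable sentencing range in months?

59-66 months

Base offense level for stalking: 7.
S1 applies (level before this adjustment is 7 < 15, so +1): 7 + 1 = 8.
S2 applies: 8 + 3 = 11.
S3 applies: 11 − 4 = 7.
S4 applies: 7 + 5 = 12.
S5 does not apply.
S6 does not apply.
S7 applies: 12 + 3 = 15.
S8 applies (level before this adjustment is 15 ≥ 14, so +3): 15 + 3 = 18.
Final offense level: 18.
Criminal history: 11 prior points → Category 3 (9-11).
Level 18 falls in the 17-18 band.
Grid: Level 17-18 × Category 3 = 59-66 months.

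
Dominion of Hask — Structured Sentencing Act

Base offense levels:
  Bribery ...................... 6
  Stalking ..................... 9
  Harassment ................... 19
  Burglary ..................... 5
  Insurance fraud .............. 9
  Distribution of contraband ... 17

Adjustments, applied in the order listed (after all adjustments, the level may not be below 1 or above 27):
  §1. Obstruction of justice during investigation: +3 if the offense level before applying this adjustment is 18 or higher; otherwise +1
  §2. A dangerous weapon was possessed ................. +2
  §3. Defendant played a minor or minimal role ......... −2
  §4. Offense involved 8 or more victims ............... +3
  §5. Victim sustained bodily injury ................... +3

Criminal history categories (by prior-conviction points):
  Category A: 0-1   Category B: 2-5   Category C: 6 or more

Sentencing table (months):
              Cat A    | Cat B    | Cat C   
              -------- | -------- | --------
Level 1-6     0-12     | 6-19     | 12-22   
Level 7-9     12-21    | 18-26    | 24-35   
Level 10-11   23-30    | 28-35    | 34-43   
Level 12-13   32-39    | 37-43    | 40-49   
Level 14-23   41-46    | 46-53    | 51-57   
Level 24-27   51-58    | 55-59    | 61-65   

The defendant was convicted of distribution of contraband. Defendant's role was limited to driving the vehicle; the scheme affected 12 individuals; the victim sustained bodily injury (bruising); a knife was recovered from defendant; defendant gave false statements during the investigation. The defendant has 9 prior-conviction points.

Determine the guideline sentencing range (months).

61-65 months

Base offense level for distribution of contraband: 17.
§1 applies (level before this adjustment is 17 < 18, so +1): 17 + 1 = 18.
§2 applies: 18 + 2 = 20.
§3 applies: 20 − 2 = 18.
§4 applies: 18 + 3 = 21.
§5 applies: 21 + 3 = 24.
Final offense level: 24.
Criminal history: 9 prior points → Category C (6+).
Level 24 falls in the 24-27 band.
Grid: Level 24-27 × Category C = 61-65 months.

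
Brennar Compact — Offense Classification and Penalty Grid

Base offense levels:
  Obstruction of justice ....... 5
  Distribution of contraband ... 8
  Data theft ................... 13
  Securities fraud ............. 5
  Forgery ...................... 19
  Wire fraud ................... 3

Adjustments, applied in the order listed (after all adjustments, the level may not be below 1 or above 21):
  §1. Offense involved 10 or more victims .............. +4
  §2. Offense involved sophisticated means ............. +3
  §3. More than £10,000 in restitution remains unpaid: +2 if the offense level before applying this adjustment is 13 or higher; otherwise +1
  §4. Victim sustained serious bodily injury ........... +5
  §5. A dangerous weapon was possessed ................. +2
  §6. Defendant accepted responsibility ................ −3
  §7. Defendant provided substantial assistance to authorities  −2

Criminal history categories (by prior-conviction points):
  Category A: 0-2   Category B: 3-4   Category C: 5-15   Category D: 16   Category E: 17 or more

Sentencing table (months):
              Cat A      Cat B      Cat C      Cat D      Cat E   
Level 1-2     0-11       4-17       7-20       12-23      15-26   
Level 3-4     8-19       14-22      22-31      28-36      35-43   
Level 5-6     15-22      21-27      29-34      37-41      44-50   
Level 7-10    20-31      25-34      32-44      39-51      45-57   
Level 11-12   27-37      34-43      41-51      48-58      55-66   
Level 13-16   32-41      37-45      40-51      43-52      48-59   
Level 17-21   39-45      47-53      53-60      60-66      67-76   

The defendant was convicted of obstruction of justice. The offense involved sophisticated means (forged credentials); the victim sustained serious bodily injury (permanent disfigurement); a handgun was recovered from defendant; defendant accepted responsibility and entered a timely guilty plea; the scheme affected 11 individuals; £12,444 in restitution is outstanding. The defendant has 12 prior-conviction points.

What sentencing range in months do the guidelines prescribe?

53-60 months

Base offense level for obstruction of justice: 5.
§1 applies: 5 + 4 = 9.
§2 applies: 9 + 3 = 12.
§3 applies (level before this adjustment is 12 < 13, so +1): 12 + 1 = 13.
§4 applies: 13 + 5 = 18.
§5 applies: 18 + 2 = 20.
§6 applies: 20 − 3 = 17.
Final offense level: 17.
Criminal history: 12 prior points → Category C (5-15).
Level 17 falls in the 17-21 band.
Grid: Level 17-21 × Category C = 53-60 months.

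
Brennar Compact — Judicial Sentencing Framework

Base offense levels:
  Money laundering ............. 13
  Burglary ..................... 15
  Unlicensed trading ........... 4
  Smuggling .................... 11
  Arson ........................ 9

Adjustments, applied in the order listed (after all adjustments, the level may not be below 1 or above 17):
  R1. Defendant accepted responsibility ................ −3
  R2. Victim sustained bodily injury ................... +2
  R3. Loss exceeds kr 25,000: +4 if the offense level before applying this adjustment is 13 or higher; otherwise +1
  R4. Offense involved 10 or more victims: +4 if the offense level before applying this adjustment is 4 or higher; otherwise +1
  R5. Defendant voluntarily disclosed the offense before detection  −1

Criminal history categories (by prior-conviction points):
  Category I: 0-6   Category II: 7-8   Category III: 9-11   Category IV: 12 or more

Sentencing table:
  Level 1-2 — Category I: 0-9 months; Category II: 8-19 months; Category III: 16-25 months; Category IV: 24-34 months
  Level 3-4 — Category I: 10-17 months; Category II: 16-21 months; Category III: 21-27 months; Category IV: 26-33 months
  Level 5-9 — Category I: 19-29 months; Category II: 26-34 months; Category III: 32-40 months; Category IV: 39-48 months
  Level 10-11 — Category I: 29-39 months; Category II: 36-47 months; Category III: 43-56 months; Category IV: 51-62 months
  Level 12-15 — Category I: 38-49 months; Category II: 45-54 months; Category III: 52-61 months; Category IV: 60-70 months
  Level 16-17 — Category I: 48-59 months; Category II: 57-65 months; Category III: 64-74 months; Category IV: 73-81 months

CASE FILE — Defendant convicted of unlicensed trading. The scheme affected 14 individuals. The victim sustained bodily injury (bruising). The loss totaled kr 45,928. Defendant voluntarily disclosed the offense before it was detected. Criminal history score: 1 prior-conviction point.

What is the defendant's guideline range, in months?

Base offense level for unlicensed trading: 4.
R2 applies: 4 + 2 = 6.
R3 applies (level before this adjustment is 6 < 13, so +1): 6 + 1 = 7.
R4 applies (level before this adjustment is 7 ≥ 4, so +4): 7 + 4 = 11.
R5 applies: 11 − 1 = 10.
Final offense level: 10.
Criminal history: 1 prior point → Category I (0-6).
Level 10 falls in the 10-11 band.
Grid: Level 10-11 × Category I = 29-39 months.

29-39 months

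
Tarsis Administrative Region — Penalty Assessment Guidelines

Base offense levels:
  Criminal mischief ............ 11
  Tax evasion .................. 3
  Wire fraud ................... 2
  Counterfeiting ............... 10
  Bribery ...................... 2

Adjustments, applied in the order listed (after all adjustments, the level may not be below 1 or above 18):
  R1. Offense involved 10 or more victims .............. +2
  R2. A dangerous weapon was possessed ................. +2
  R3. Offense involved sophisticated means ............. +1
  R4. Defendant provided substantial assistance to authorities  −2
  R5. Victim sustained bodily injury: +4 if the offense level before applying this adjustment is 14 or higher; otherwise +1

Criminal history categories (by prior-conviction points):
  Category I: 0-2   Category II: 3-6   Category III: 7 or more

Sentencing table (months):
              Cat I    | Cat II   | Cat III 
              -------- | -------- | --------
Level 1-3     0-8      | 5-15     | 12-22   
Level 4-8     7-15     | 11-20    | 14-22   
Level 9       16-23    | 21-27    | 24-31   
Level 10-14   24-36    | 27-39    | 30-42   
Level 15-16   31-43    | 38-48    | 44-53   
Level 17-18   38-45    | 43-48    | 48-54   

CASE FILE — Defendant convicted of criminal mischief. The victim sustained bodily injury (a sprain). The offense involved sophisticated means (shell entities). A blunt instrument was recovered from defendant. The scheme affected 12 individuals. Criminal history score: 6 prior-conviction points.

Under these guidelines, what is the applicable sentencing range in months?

Base offense level for criminal mischief: 11.
R1 applies: 11 + 2 = 13.
R2 applies: 13 + 2 = 15.
R3 applies: 15 + 1 = 16.
R5 applies (level before this adjustment is 16 ≥ 14, so +4): 16 + 4 = 20.
Level 20 exceeds the maximum of 18; capped at 18.
Final offense level: 18.
Criminal history: 6 prior points → Category II (3-6).
Level 18 falls in the 17-18 band.
Grid: Level 17-18 × Category II = 43-48 months.

43-48 months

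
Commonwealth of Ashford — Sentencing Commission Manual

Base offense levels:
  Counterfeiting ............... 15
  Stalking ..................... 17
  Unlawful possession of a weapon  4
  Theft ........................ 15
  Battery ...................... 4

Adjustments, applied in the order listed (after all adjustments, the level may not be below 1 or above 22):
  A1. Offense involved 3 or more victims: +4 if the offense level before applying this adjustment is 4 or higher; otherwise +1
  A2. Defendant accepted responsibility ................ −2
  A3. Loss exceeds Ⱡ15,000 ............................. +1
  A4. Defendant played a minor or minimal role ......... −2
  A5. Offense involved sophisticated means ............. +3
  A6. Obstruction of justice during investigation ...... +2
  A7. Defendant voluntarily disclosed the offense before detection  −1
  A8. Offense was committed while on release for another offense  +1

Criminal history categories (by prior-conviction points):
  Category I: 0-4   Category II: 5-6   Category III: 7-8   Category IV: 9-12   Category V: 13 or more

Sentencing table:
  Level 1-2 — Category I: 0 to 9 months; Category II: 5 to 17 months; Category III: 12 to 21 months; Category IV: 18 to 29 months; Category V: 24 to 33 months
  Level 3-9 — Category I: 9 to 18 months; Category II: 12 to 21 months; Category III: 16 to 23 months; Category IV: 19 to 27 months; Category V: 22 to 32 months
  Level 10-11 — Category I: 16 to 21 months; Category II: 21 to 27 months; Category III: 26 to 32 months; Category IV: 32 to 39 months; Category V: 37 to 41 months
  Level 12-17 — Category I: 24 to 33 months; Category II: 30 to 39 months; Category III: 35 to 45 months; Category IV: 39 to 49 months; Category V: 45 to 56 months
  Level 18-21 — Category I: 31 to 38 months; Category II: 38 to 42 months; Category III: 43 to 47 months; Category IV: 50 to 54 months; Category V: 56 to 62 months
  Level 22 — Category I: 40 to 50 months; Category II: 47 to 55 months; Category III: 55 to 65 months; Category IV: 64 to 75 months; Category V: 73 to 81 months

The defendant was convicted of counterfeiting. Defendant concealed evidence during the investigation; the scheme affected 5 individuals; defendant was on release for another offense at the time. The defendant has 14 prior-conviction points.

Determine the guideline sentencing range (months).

73-81 months

Base offense level for counterfeiting: 15.
A1 applies (level before this adjustment is 15 ≥ 4, so +4): 15 + 4 = 19.
A3 does not apply.
A6 applies: 19 + 2 = 21.
A8 applies: 21 + 1 = 22.
Final offense level: 22.
Criminal history: 14 prior points → Category V (13+).
Level 22 falls in the 22 band.
Grid: Level 22 × Category V = 73-81 months.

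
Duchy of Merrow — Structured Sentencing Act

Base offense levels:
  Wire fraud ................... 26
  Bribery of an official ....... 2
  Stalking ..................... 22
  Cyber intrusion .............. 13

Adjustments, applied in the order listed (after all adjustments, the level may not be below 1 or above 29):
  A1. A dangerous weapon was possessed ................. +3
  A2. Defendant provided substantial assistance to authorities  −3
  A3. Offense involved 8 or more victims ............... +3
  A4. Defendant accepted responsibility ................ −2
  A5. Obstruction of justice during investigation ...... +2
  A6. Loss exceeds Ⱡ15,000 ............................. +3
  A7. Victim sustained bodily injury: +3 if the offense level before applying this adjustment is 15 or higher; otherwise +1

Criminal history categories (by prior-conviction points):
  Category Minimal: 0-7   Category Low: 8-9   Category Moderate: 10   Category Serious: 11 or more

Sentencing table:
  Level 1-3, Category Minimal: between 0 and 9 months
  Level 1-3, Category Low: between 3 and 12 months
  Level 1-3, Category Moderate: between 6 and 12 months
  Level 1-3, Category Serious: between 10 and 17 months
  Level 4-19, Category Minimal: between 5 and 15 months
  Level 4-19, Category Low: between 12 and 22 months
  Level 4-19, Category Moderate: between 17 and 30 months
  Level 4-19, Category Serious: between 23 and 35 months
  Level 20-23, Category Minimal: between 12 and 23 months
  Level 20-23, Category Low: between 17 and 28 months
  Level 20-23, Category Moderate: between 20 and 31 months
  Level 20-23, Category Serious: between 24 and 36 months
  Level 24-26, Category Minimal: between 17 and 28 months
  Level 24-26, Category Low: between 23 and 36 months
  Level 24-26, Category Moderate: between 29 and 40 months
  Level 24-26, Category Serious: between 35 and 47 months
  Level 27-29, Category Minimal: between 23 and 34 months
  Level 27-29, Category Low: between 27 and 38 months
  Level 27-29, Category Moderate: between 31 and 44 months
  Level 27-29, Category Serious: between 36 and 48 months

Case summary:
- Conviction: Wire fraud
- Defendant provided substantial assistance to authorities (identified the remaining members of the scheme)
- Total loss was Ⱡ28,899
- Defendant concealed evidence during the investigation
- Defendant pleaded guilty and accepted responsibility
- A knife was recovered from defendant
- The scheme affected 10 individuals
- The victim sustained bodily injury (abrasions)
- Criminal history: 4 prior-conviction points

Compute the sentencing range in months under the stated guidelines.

Base offense level for wire fraud: 26.
A1 applies: 26 + 3 = 29.
A2 applies: 29 − 3 = 26.
A3 applies: 26 + 3 = 29.
A4 applies: 29 − 2 = 27.
A5 applies: 27 + 2 = 29.
A6 applies: 29 + 3 = 32.
A7 applies (level before this adjustment is 32 ≥ 15, so +3): 32 + 3 = 35.
Level 35 exceeds the maximum of 29; capped at 29.
Final offense level: 29.
Criminal history: 4 prior points → Category Minimal (0-7).
Level 29 falls in the 27-29 band.
Grid: Level 27-29 × Category Minimal = 23-34 months.

23-34 months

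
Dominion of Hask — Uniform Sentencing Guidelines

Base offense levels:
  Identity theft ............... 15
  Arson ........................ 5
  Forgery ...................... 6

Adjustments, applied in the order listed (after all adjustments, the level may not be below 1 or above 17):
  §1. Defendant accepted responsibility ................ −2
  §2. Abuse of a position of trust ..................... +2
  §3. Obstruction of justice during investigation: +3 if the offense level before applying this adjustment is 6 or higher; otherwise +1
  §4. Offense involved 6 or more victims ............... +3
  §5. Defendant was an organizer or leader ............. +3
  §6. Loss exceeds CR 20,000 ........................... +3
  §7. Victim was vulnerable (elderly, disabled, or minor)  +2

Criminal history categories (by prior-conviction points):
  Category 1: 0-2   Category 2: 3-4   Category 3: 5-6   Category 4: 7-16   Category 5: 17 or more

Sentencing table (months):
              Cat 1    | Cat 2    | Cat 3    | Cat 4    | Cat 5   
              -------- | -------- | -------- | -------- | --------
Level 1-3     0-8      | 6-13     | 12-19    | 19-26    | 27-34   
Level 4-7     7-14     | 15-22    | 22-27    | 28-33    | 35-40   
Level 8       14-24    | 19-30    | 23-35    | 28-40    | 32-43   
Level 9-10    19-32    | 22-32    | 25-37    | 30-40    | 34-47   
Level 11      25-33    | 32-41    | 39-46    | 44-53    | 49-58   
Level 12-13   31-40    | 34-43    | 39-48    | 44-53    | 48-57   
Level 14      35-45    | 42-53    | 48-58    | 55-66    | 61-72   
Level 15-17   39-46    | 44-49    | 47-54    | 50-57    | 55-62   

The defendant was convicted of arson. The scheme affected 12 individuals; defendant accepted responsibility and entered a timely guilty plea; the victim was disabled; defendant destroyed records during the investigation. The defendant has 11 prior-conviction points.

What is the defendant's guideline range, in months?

30-40 months

Base offense level for arson: 5.
§1 applies: 5 − 2 = 3.
§3 applies (level before this adjustment is 3 < 6, so +1): 3 + 1 = 4.
§4 applies: 4 + 3 = 7.
§5 does not apply.
§7 applies: 7 + 2 = 9.
Final offense level: 9.
Criminal history: 11 prior points → Category 4 (7-16).
Level 9 falls in the 9-10 band.
Grid: Level 9-10 × Category 4 = 30-40 months.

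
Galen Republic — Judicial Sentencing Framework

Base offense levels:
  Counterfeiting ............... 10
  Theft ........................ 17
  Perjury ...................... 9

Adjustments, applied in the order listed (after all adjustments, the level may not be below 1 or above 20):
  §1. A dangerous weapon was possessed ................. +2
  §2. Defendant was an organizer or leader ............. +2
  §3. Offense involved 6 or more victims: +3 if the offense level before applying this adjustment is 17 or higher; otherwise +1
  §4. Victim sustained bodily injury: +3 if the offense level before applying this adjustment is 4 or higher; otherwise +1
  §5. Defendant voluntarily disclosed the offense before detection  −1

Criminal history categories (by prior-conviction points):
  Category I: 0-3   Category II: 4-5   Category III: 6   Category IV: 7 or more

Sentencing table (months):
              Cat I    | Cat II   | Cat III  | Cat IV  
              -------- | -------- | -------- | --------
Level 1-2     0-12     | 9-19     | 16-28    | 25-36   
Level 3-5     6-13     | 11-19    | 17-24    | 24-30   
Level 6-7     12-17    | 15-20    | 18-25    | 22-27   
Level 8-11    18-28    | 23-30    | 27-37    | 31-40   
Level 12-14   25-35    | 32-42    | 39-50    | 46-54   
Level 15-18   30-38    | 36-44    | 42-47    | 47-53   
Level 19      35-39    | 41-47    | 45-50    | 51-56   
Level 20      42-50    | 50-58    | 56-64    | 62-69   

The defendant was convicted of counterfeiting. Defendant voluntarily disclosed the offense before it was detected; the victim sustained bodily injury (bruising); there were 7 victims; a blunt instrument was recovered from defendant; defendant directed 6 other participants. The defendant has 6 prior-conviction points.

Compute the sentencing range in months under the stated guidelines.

42-47 months

Base offense level for counterfeiting: 10.
§1 applies: 10 + 2 = 12.
§2 applies: 12 + 2 = 14.
§3 applies (level before this adjustment is 14 < 17, so +1): 14 + 1 = 15.
§4 applies (level before this adjustment is 15 ≥ 4, so +3): 15 + 3 = 18.
§5 applies: 18 − 1 = 17.
Final offense level: 17.
Criminal history: 6 prior points → Category III (6).
Level 17 falls in the 15-18 band.
Grid: Level 15-18 × Category III = 42-47 months.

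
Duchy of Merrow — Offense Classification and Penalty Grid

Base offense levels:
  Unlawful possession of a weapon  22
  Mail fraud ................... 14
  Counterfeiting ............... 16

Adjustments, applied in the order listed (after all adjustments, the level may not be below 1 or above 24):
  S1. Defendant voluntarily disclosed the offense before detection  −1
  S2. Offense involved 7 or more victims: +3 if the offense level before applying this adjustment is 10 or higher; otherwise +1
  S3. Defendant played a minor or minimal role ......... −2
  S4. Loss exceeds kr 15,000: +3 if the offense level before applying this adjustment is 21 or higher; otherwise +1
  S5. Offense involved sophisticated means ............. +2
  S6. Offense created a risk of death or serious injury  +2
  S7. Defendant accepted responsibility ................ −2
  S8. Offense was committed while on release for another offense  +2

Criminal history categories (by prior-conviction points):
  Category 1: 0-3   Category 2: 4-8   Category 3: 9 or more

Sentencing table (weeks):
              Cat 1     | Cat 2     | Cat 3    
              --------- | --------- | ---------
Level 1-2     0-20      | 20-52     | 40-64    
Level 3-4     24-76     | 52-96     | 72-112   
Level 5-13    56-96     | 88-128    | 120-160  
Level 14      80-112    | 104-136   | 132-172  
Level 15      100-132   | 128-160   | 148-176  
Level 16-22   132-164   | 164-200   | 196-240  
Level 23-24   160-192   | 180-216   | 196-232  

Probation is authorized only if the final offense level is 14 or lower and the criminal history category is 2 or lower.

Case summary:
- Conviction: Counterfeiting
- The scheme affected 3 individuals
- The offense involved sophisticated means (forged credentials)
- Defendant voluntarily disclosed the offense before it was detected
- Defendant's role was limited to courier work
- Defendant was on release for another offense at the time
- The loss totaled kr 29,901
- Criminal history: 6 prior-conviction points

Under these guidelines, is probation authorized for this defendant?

No

Base offense level for counterfeiting: 16.
S1 applies: 16 − 1 = 15.
S2 does not apply.
S3 applies: 15 − 2 = 13.
S4 applies (level before this adjustment is 13 < 21, so +1): 13 + 1 = 14.
S5 applies: 14 + 2 = 16.
S6 does not apply.
S8 applies: 16 + 2 = 18.
Final offense level: 18.
Criminal history: 6 prior points → Category 2 (4-8).
Level 18 falls in the 16-22 band.
Grid: Level 16-22 × Category 2 = 164-200 weeks.
Probation check: level 18 > 14 and category 2 ≤ 2 → not eligible.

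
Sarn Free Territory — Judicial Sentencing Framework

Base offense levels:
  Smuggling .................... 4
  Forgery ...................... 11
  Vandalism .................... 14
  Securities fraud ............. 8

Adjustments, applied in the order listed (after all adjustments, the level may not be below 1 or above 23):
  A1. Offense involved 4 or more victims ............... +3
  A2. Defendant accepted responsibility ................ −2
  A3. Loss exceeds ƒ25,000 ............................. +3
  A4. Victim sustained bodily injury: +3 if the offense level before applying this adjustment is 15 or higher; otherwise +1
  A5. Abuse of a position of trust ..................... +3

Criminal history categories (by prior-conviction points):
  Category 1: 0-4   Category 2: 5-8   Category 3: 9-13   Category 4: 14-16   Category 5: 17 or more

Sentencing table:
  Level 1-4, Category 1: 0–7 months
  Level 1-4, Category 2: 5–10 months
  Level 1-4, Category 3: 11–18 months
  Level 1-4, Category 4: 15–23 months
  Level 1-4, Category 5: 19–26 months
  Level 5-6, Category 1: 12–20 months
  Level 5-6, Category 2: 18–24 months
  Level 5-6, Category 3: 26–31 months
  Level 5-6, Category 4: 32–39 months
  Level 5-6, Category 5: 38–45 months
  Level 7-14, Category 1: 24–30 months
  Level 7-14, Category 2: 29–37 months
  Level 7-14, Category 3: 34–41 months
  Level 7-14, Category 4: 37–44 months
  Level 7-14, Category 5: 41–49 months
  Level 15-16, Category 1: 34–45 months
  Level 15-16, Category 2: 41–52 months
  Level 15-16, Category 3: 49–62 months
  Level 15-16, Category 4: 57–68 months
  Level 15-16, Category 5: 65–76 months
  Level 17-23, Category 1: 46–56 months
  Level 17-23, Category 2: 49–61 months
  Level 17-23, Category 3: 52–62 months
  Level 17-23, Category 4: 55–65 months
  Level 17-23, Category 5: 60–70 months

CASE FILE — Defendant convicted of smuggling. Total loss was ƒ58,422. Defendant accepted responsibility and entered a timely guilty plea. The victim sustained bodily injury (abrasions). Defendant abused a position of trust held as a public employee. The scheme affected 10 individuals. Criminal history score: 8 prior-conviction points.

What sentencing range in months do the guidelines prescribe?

Base offense level for smuggling: 4.
A1 applies: 4 + 3 = 7.
A2 applies: 7 − 2 = 5.
A3 applies: 5 + 3 = 8.
A4 applies (level before this adjustment is 8 < 15, so +1): 8 + 1 = 9.
A5 applies: 9 + 3 = 12.
Final offense level: 12.
Criminal history: 8 prior points → Category 2 (5-8).
Level 12 falls in the 7-14 band.
Grid: Level 7-14 × Category 2 = 29-37 months.

29-37 months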